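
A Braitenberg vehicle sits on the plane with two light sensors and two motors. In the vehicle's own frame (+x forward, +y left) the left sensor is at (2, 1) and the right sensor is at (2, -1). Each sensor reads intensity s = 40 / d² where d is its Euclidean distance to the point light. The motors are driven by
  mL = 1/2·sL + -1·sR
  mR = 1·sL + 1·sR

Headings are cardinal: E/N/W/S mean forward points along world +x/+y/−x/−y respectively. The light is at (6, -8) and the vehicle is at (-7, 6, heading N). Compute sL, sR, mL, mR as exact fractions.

left sensor world pos  = (-8, 8); dL² = 452
right sensor world pos = (-6, 8); dR² = 400
sL = 40/452 = 10/113
sR = 40/400 = 1/10
mL = 1/2·sL + -1·sR = -63/1130
mR = 1·sL + 1·sR = 213/1130

10/113 1/10 -63/1130 213/1130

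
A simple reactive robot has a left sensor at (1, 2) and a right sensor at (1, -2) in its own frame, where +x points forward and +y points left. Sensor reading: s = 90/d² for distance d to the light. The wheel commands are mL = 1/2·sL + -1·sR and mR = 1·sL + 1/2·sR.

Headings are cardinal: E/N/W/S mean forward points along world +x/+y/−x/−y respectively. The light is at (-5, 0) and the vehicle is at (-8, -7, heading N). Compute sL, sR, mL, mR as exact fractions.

left sensor world pos  = (-10, -6); dL² = 61
right sensor world pos = (-6, -6); dR² = 37
sL = 90/61 = 90/61
sR = 90/37 = 90/37
mL = 1/2·sL + -1·sR = -3825/2257
mR = 1·sL + 1/2·sR = 6075/2257

90/61 90/37 -3825/2257 6075/2257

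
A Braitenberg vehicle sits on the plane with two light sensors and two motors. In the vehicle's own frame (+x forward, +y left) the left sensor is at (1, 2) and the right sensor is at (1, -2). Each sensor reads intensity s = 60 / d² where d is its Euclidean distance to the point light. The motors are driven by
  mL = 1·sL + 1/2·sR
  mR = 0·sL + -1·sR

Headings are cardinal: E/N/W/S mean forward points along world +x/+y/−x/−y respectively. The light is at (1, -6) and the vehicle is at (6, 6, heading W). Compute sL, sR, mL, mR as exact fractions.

15/29 15/53 2025/3074 -15/53

left sensor world pos  = (5, 4); dL² = 116
right sensor world pos = (5, 8); dR² = 212
sL = 60/116 = 15/29
sR = 60/212 = 15/53
mL = 1·sL + 1/2·sR = 2025/3074
mR = 0·sL + -1·sR = -15/53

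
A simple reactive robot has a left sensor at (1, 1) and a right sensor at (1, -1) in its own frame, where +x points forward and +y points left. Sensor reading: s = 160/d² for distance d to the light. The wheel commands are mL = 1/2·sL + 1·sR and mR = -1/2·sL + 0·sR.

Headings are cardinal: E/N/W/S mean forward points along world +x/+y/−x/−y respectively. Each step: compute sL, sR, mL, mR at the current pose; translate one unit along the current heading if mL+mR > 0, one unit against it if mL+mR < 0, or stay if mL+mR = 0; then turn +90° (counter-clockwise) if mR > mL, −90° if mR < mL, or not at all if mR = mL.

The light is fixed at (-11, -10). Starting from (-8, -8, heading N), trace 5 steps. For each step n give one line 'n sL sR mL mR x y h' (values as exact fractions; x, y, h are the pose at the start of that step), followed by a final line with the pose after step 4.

n=0: pose=(-8,-8,N); sL=160/13, sR=32/5; mL=816/65, mR=-80/13; mL+mR=32/5 → advance +1; mR−mL=-1216/65 → turn -1·90°
n=1: pose=(-8,-7,E); sL=5, sR=8; mL=21/2, mR=-5/2; mL+mR=8 → advance +1; mR−mL=-13 → turn -1·90°
n=2: pose=(-7,-7,S); sL=160/29, sR=160/13; mL=5680/377, mR=-80/29; mL+mR=160/13 → advance +1; mR−mL=-6720/377 → turn -1·90°
n=3: pose=(-7,-8,W); sL=16, sR=80/9; mL=152/9, mR=-8; mL+mR=80/9 → advance +1; mR−mL=-224/9 → turn -1·90°
n=4: pose=(-8,-8,N); sL=160/13, sR=32/5; mL=816/65, mR=-80/13; mL+mR=32/5 → advance +1; mR−mL=-1216/65 → turn -1·90°

0 160/13 32/5 816/65 -80/13 -8 -8 N
1 5 8 21/2 -5/2 -8 -7 E
2 160/29 160/13 5680/377 -80/29 -7 -7 S
3 16 80/9 152/9 -8 -7 -8 W
4 160/13 32/5 816/65 -80/13 -8 -8 N
final -8 -7 E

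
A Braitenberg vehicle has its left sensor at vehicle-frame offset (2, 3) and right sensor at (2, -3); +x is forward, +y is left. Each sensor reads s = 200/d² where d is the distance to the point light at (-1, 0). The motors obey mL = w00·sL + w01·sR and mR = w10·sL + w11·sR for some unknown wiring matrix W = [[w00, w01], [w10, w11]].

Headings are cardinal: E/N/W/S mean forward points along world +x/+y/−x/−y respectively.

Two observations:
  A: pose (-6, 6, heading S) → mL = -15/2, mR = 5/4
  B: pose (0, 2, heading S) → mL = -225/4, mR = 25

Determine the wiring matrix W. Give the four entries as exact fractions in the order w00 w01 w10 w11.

-1/2 -1 0 1/2

obs A: pose=(-6,6,S) → sL=10, sR=5/2, mL=-15/2, mR=5/4
obs B: pose=(0,2,S) → sL=25/2, sR=50, mL=-225/4, mR=25
sensor matrix S = [[10, 5/2], [25/2, 50]]; det S = 1875/4
solve [mL_A; mL_B] = S·[w00; w01] and [mR_A; mR_B] = S·[w10; w11]:
  w00 = -1/2, w01 = -1, w10 = 0, w11 = 1/2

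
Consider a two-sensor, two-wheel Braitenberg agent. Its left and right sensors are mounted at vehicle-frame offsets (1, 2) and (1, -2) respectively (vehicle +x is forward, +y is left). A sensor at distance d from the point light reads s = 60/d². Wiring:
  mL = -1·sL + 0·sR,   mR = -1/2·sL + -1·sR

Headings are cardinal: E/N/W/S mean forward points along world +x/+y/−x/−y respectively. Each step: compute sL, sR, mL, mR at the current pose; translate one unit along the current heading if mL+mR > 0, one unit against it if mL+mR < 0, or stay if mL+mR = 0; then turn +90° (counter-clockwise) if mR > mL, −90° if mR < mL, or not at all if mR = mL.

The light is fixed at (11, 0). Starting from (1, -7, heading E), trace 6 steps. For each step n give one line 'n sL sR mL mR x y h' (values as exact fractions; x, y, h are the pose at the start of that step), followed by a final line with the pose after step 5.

n=0: pose=(1,-7,E); sL=30/53, sR=10/27; mL=-30/53, mR=-935/1431; mL+mR=-1745/1431 → advance -1; mR−mL=-125/1431 → turn -1·90°
n=1: pose=(0,-7,S); sL=12/29, sR=60/233; mL=-12/29, mR=-3138/6757; mL+mR=-5934/6757 → advance -1; mR−mL=-342/6757 → turn -1·90°
n=2: pose=(0,-6,W); sL=15/52, sR=3/8; mL=-15/52, mR=-27/52; mL+mR=-21/26 → advance -1; mR−mL=-3/13 → turn -1·90°
n=3: pose=(1,-6,N); sL=60/169, sR=60/89; mL=-60/169, mR=-12810/15041; mL+mR=-18150/15041 → advance -1; mR−mL=-7470/15041 → turn -1·90°
n=4: pose=(1,-7,E); sL=30/53, sR=10/27; mL=-30/53, mR=-935/1431; mL+mR=-1745/1431 → advance -1; mR−mL=-125/1431 → turn -1·90°
n=5: pose=(0,-7,S); sL=12/29, sR=60/233; mL=-12/29, mR=-3138/6757; mL+mR=-5934/6757 → advance -1; mR−mL=-342/6757 → turn -1·90°

0 30/53 10/27 -30/53 -935/1431 1 -7 E
1 12/29 60/233 -12/29 -3138/6757 0 -7 S
2 15/52 3/8 -15/52 -27/52 0 -6 W
3 60/169 60/89 -60/169 -12810/15041 1 -6 N
4 30/53 10/27 -30/53 -935/1431 1 -7 E
5 12/29 60/233 -12/29 -3138/6757 0 -7 S
final 0 -6 W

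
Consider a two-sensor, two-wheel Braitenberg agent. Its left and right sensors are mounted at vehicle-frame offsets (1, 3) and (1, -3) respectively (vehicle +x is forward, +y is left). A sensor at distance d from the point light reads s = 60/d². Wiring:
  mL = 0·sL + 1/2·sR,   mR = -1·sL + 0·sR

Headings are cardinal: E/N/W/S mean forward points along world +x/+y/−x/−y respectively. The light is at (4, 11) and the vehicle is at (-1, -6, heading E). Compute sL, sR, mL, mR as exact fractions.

left sensor world pos  = (0, -3); dL² = 212
right sensor world pos = (0, -9); dR² = 416
sL = 60/212 = 15/53
sR = 60/416 = 15/104
mL = 0·sL + 1/2·sR = 15/208
mR = -1·sL + 0·sR = -15/53

15/53 15/104 15/208 -15/53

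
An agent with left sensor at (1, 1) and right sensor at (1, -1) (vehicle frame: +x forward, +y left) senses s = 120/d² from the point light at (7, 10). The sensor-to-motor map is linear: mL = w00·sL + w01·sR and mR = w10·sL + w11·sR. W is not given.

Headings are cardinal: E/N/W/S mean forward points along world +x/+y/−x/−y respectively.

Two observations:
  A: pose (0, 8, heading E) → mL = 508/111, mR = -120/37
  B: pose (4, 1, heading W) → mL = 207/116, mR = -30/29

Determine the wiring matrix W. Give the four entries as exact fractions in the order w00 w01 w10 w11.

obs A: pose=(0,8,E) → sL=120/37, sR=8/3, mL=508/111, mR=-120/37
obs B: pose=(4,1,W) → sL=30/29, sR=3/2, mL=207/116, mR=-30/29
sensor matrix S = [[120/37, 8/3], [30/29, 3/2]]; det S = 2260/1073
solve [mL_A; mL_B] = S·[w00; w01] and [mR_A; mR_B] = S·[w10; w11]:
  w00 = 1, w01 = 1/2, w10 = -1, w11 = 0

1 1/2 -1 0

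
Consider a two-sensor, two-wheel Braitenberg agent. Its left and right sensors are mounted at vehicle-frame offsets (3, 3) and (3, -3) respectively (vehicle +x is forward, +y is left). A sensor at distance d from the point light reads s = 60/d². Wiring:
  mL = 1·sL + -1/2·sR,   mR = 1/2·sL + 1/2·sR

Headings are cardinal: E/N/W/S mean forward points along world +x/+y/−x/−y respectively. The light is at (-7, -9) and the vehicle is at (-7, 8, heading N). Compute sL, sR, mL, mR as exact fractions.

left sensor world pos  = (-10, 11); dL² = 409
right sensor world pos = (-4, 11); dR² = 409
sL = 60/409 = 60/409
sR = 60/409 = 60/409
mL = 1·sL + -1/2·sR = 30/409
mR = 1/2·sL + 1/2·sR = 60/409

60/409 60/409 30/409 60/409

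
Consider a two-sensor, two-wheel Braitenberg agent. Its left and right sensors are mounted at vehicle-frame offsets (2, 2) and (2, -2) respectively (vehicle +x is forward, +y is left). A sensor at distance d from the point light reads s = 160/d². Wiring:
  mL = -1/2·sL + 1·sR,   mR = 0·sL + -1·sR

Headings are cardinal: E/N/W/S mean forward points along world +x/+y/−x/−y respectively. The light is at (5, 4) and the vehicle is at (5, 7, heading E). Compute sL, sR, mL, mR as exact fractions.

160/29 32 848/29 -32

left sensor world pos  = (7, 9); dL² = 29
right sensor world pos = (7, 5); dR² = 5
sL = 160/29 = 160/29
sR = 160/5 = 32
mL = -1/2·sL + 1·sR = 848/29
mR = 0·sL + -1·sR = -32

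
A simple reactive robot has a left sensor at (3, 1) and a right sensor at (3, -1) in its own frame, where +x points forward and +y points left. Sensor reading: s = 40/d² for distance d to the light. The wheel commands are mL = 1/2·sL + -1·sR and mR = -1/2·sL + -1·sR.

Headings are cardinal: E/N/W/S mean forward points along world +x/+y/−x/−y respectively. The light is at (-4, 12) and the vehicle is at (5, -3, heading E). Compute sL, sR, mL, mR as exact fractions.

left sensor world pos  = (8, -2); dL² = 340
right sensor world pos = (8, -4); dR² = 400
sL = 40/340 = 2/17
sR = 40/400 = 1/10
mL = 1/2·sL + -1·sR = -7/170
mR = -1/2·sL + -1·sR = -27/170

2/17 1/10 -7/170 -27/170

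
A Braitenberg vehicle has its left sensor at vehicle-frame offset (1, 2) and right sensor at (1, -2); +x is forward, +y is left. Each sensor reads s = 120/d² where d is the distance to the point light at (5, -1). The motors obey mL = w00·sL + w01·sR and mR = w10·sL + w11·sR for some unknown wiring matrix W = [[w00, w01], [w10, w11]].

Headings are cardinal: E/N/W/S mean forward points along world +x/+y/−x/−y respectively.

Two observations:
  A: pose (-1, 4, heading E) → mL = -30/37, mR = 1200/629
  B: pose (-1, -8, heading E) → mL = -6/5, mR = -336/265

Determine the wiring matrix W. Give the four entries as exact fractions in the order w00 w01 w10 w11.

obs A: pose=(-1,4,E) → sL=60/37, sR=60/17, mL=-30/37, mR=1200/629
obs B: pose=(-1,-8,E) → sL=12/5, sR=60/53, mL=-6/5, mR=-336/265
sensor matrix S = [[60/37, 60/17], [12/5, 60/53]]; det S = -221184/33337
solve [mL_A; mL_B] = S·[w00; w01] and [mR_A; mR_B] = S·[w10; w11]:
  w00 = -1/2, w01 = 0, w10 = -1, w11 = 1

-1/2 0 -1 1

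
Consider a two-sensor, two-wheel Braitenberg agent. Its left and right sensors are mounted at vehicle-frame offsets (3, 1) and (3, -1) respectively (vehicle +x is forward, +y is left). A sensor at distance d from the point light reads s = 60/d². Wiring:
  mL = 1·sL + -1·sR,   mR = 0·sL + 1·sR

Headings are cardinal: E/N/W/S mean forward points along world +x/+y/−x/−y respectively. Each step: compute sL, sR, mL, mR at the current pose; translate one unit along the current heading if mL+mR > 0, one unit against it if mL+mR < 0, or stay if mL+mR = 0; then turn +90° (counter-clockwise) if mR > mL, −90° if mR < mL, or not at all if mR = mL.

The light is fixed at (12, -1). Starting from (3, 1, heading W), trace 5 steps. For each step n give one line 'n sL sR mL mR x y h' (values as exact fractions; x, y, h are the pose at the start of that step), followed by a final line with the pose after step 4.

0 12/29 20/51 32/1479 20/51 3 1 W
1 30/41 30/61 600/2501 30/61 2 1 S
2 60/53 60/49 -240/2597 60/49 2 0 E
3 15/29 3/4 -27/116 3/4 3 0 N
4 12/29 20/51 32/1479 20/51 3 1 W
final 2 1 S

n=0: pose=(3,1,W); sL=12/29, sR=20/51; mL=32/1479, mR=20/51; mL+mR=12/29 → advance +1; mR−mL=548/1479 → turn +1·90°
n=1: pose=(2,1,S); sL=30/41, sR=30/61; mL=600/2501, mR=30/61; mL+mR=30/41 → advance +1; mR−mL=630/2501 → turn +1·90°
n=2: pose=(2,0,E); sL=60/53, sR=60/49; mL=-240/2597, mR=60/49; mL+mR=60/53 → advance +1; mR−mL=3420/2597 → turn +1·90°
n=3: pose=(3,0,N); sL=15/29, sR=3/4; mL=-27/116, mR=3/4; mL+mR=15/29 → advance +1; mR−mL=57/58 → turn +1·90°
n=4: pose=(3,1,W); sL=12/29, sR=20/51; mL=32/1479, mR=20/51; mL+mR=12/29 → advance +1; mR−mL=548/1479 → turn +1·90°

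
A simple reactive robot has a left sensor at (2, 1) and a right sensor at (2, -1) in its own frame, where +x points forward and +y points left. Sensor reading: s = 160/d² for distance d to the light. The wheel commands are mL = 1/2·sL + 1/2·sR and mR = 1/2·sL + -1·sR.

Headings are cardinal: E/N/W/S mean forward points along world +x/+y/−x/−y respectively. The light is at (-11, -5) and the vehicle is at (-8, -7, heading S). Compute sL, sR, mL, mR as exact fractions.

left sensor world pos  = (-7, -9); dL² = 32
right sensor world pos = (-9, -9); dR² = 20
sL = 160/32 = 5
sR = 160/20 = 8
mL = 1/2·sL + 1/2·sR = 13/2
mR = 1/2·sL + -1·sR = -11/2

5 8 13/2 -11/2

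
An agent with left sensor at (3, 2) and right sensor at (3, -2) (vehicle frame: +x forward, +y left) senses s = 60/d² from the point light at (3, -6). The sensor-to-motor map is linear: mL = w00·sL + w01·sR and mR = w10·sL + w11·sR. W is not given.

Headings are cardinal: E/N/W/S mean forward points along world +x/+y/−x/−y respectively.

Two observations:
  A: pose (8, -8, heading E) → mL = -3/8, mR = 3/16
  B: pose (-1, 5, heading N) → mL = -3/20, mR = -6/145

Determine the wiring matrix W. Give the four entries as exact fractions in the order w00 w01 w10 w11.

0 -1/2 1 -1

obs A: pose=(8,-8,E) → sL=15/16, sR=3/4, mL=-3/8, mR=3/16
obs B: pose=(-1,5,N) → sL=15/58, sR=3/10, mL=-3/20, mR=-6/145
sensor matrix S = [[15/16, 3/4], [15/58, 3/10]]; det S = 81/928
solve [mL_A; mL_B] = S·[w00; w01] and [mR_A; mR_B] = S·[w10; w11]:
  w00 = 0, w01 = -1/2, w10 = 1, w11 = -1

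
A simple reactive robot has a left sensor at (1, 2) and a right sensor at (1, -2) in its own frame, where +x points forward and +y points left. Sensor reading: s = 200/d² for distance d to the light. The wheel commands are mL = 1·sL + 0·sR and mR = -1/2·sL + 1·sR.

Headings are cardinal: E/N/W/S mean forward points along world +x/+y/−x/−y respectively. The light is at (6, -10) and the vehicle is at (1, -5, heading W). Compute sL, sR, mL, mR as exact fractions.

left sensor world pos  = (0, -7); dL² = 45
right sensor world pos = (0, -3); dR² = 85
sL = 200/45 = 40/9
sR = 200/85 = 40/17
mL = 1·sL + 0·sR = 40/9
mR = -1/2·sL + 1·sR = 20/153

40/9 40/17 40/9 20/153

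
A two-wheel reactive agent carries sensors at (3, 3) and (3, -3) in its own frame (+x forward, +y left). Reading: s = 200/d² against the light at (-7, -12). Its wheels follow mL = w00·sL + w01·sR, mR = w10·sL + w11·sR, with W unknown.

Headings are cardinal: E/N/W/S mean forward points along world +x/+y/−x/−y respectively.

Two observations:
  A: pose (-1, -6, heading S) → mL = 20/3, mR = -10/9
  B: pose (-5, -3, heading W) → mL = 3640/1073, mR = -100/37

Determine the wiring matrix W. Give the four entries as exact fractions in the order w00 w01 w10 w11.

1/2 1/2 -1/2 0

obs A: pose=(-1,-6,S) → sL=20/9, sR=100/9, mL=20/3, mR=-10/9
obs B: pose=(-5,-3,W) → sL=200/37, sR=40/29, mL=3640/1073, mR=-100/37
sensor matrix S = [[20/9, 100/9], [200/37, 40/29]]; det S = -550400/9657
solve [mL_A; mL_B] = S·[w00; w01] and [mR_A; mR_B] = S·[w10; w11]:
  w00 = 1/2, w01 = 1/2, w10 = -1/2, w11 = 0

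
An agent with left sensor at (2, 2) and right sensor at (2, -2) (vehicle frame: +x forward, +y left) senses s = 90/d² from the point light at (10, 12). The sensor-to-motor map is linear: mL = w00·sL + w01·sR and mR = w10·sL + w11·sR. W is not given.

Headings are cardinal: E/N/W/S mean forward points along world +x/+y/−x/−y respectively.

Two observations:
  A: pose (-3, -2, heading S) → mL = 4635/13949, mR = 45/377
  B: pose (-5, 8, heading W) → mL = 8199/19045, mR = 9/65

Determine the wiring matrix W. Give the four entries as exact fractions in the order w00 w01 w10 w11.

1 1/2 1/2 0

obs A: pose=(-3,-2,S) → sL=90/377, sR=90/481, mL=4635/13949, mR=45/377
obs B: pose=(-5,8,W) → sL=18/65, sR=90/293, mL=8199/19045, mR=9/65
sensor matrix S = [[90/377, 90/481], [18/65, 90/293]]; det S = 1143072/53131741
solve [mL_A; mL_B] = S·[w00; w01] and [mR_A; mR_B] = S·[w10; w11]:
  w00 = 1, w01 = 1/2, w10 = 1/2, w11 = 0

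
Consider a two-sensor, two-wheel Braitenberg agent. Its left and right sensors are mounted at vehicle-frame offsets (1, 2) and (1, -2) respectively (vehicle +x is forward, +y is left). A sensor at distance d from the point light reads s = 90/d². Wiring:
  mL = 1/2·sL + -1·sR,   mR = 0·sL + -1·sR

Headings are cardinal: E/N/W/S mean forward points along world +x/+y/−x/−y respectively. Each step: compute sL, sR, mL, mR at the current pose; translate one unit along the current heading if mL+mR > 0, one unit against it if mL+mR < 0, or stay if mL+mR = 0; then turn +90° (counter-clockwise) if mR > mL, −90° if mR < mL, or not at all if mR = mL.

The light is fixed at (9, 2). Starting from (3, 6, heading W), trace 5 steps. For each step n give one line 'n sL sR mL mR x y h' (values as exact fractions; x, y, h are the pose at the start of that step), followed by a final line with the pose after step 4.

0 90/53 18/17 -189/901 -18/17 3 6 W
1 45/37 45/17 -2565/1258 -45/17 4 6 N
2 90/41 90/17 -2925/697 -90/17 4 5 E
3 9/2 45/34 63/68 -45/34 3 5 S
4 90/53 18/17 -189/901 -18/17 3 6 W
final 4 6 N

n=0: pose=(3,6,W); sL=90/53, sR=18/17; mL=-189/901, mR=-18/17; mL+mR=-1143/901 → advance -1; mR−mL=-45/53 → turn -1·90°
n=1: pose=(4,6,N); sL=45/37, sR=45/17; mL=-2565/1258, mR=-45/17; mL+mR=-5895/1258 → advance -1; mR−mL=-45/74 → turn -1·90°
n=2: pose=(4,5,E); sL=90/41, sR=90/17; mL=-2925/697, mR=-90/17; mL+mR=-6615/697 → advance -1; mR−mL=-45/41 → turn -1·90°
n=3: pose=(3,5,S); sL=9/2, sR=45/34; mL=63/68, mR=-45/34; mL+mR=-27/68 → advance -1; mR−mL=-9/4 → turn -1·90°
n=4: pose=(3,6,W); sL=90/53, sR=18/17; mL=-189/901, mR=-18/17; mL+mR=-1143/901 → advance -1; mR−mL=-45/53 → turn -1·90°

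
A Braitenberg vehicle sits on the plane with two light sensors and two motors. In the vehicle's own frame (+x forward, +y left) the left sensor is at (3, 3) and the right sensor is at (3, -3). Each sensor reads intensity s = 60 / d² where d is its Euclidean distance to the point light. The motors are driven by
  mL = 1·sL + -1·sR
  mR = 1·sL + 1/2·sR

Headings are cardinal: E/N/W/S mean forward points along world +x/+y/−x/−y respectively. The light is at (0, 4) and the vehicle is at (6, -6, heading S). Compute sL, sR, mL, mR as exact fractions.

left sensor world pos  = (9, -9); dL² = 250
right sensor world pos = (3, -9); dR² = 178
sL = 60/250 = 6/25
sR = 60/178 = 30/89
mL = 1·sL + -1·sR = -216/2225
mR = 1·sL + 1/2·sR = 909/2225

6/25 30/89 -216/2225 909/2225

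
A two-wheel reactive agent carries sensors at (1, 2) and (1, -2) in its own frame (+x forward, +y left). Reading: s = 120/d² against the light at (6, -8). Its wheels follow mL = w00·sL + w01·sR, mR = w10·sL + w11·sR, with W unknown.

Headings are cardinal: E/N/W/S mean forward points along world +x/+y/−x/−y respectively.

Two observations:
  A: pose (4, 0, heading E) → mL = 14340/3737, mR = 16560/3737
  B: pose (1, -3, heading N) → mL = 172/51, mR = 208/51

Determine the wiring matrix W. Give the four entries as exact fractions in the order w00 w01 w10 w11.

1/2 1 1 1

obs A: pose=(4,0,E) → sL=120/101, sR=120/37, mL=14340/3737, mR=16560/3737
obs B: pose=(1,-3,N) → sL=24/17, sR=8/3, mL=172/51, mR=208/51
sensor matrix S = [[120/101, 120/37], [24/17, 8/3]]; det S = -89600/63529
solve [mL_A; mL_B] = S·[w00; w01] and [mR_A; mR_B] = S·[w10; w11]:
  w00 = 1/2, w01 = 1, w10 = 1, w11 = 1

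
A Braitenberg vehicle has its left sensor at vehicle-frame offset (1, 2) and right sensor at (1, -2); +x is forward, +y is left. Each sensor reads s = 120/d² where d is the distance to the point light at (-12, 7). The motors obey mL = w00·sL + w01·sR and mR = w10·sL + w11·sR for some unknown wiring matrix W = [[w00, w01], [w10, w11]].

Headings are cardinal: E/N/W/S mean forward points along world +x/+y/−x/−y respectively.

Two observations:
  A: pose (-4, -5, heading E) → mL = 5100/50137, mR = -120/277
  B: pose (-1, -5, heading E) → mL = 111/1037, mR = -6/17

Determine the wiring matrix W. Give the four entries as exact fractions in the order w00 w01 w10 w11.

-1/2 1 0 -1

obs A: pose=(-4,-5,E) → sL=120/181, sR=120/277, mL=5100/50137, mR=-120/277
obs B: pose=(-1,-5,E) → sL=30/61, sR=6/17, mL=111/1037, mR=-6/17
sensor matrix S = [[120/181, 120/277], [30/61, 6/17]]; det S = 1088640/51992069
solve [mL_A; mL_B] = S·[w00; w01] and [mR_A; mR_B] = S·[w10; w11]:
  w00 = -1/2, w01 = 1, w10 = 0, w11 = -1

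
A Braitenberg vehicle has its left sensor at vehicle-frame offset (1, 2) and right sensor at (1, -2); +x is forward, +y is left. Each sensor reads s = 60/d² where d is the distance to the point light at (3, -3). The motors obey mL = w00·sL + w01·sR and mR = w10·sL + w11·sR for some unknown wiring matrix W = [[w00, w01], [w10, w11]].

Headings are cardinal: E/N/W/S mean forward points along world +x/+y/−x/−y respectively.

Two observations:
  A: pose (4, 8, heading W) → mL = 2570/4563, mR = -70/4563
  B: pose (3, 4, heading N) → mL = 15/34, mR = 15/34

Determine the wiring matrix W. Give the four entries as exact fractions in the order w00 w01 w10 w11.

obs A: pose=(4,8,W) → sL=20/27, sR=60/169, mL=2570/4563, mR=-70/4563
obs B: pose=(3,4,N) → sL=15/17, sR=15/17, mL=15/34, mR=15/34
sensor matrix S = [[20/27, 60/169], [15/17, 15/17]]; det S = 8800/25857
solve [mL_A; mL_B] = S·[w00; w01] and [mR_A; mR_B] = S·[w10; w11]:
  w00 = 1, w01 = -1/2, w10 = -1/2, w11 = 1

1 -1/2 -1/2 1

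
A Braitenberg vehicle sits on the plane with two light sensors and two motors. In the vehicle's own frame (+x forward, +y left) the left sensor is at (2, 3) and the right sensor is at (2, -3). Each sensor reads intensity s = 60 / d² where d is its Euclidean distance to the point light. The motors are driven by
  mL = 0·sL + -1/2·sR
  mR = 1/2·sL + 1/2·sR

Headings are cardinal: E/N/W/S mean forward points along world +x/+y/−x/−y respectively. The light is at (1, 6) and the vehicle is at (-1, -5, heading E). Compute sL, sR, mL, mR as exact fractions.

left sensor world pos  = (1, -2); dL² = 64
right sensor world pos = (1, -8); dR² = 196
sL = 60/64 = 15/16
sR = 60/196 = 15/49
mL = 0·sL + -1/2·sR = -15/98
mR = 1/2·sL + 1/2·sR = 975/1568

15/16 15/49 -15/98 975/1568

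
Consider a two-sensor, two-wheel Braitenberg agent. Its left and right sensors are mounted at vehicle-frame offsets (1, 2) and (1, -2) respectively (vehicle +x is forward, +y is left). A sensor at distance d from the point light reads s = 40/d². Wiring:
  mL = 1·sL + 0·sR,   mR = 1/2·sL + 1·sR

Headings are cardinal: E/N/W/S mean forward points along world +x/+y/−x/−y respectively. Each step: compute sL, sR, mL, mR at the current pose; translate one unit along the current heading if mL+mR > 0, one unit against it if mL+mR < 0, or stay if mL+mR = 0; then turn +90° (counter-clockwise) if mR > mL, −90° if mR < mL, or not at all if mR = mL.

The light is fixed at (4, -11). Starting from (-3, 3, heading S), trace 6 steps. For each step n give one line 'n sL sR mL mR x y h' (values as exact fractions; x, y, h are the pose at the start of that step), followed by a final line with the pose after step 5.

0 20/97 4/25 20/97 638/2425 -3 3 S
1 40/261 40/157 40/261 13580/40977 -3 2 E
2 2/13 10/53 2/13 183/689 -2 2 N
3 40/193 8/61 40/193 2764/11773 -2 3 W
4 20/97 4/25 20/97 638/2425 -3 3 S
5 40/261 40/157 40/261 13580/40977 -3 2 E
final -2 2 N

n=0: pose=(-3,3,S); sL=20/97, sR=4/25; mL=20/97, mR=638/2425; mL+mR=1138/2425 → advance +1; mR−mL=138/2425 → turn +1·90°
n=1: pose=(-3,2,E); sL=40/261, sR=40/157; mL=40/261, mR=13580/40977; mL+mR=6620/13659 → advance +1; mR−mL=7300/40977 → turn +1·90°
n=2: pose=(-2,2,N); sL=2/13, sR=10/53; mL=2/13, mR=183/689; mL+mR=289/689 → advance +1; mR−mL=77/689 → turn +1·90°
n=3: pose=(-2,3,W); sL=40/193, sR=8/61; mL=40/193, mR=2764/11773; mL+mR=5204/11773 → advance +1; mR−mL=324/11773 → turn +1·90°
n=4: pose=(-3,3,S); sL=20/97, sR=4/25; mL=20/97, mR=638/2425; mL+mR=1138/2425 → advance +1; mR−mL=138/2425 → turn +1·90°
n=5: pose=(-3,2,E); sL=40/261, sR=40/157; mL=40/261, mR=13580/40977; mL+mR=6620/13659 → advance +1; mR−mL=7300/40977 → turn +1·90°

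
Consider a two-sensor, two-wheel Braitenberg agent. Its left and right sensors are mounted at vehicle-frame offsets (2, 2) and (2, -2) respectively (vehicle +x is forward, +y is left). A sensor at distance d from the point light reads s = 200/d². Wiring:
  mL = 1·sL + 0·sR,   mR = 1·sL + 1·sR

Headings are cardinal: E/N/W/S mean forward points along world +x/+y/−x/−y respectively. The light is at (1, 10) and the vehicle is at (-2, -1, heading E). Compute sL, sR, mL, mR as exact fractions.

100/41 20/17 100/41 2520/697

left sensor world pos  = (0, 1); dL² = 82
right sensor world pos = (0, -3); dR² = 170
sL = 200/82 = 100/41
sR = 200/170 = 20/17
mL = 1·sL + 0·sR = 100/41
mR = 1·sL + 1·sR = 2520/697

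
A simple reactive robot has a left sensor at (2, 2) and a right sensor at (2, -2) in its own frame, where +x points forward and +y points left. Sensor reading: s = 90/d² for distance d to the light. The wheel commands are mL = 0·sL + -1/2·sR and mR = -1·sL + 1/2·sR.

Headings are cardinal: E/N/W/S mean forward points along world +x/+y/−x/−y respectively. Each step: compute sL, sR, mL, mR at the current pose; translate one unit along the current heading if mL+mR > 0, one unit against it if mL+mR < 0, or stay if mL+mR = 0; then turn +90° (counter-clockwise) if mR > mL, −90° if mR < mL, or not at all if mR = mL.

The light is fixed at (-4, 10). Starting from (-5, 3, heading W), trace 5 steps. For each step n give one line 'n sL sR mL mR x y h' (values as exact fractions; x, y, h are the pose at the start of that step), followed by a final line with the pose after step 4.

n=0: pose=(-5,3,W); sL=1, sR=45/17; mL=-45/34, mR=11/34; mL+mR=-1 → advance -1; mR−mL=28/17 → turn +1·90°
n=1: pose=(-4,3,S); sL=18/17, sR=18/17; mL=-9/17, mR=-9/17; mL+mR=-18/17 → advance -1; mR−mL=0 → turn +0·90°
n=2: pose=(-4,4,S); sL=45/34, sR=45/34; mL=-45/68, mR=-45/68; mL+mR=-45/34 → advance -1; mR−mL=0 → turn +0·90°
n=3: pose=(-4,5,S); sL=90/53, sR=90/53; mL=-45/53, mR=-45/53; mL+mR=-90/53 → advance -1; mR−mL=0 → turn +0·90°
n=4: pose=(-4,6,S); sL=9/4, sR=9/4; mL=-9/8, mR=-9/8; mL+mR=-9/4 → advance -1; mR−mL=0 → turn +0·90°

0 1 45/17 -45/34 11/34 -5 3 W
1 18/17 18/17 -9/17 -9/17 -4 3 S
2 45/34 45/34 -45/68 -45/68 -4 4 S
3 90/53 90/53 -45/53 -45/53 -4 5 S
4 9/4 9/4 -9/8 -9/8 -4 6 S
final -4 7 S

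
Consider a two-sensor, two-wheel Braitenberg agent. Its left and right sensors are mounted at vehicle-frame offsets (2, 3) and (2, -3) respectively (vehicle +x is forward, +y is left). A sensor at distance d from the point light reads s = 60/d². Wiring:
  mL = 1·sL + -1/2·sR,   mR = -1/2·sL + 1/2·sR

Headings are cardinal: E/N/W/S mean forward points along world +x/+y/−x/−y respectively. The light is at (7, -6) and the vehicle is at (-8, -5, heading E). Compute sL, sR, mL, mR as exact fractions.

12/37 60/173 966/6401 72/6401

left sensor world pos  = (-6, -2); dL² = 185
right sensor world pos = (-6, -8); dR² = 173
sL = 60/185 = 12/37
sR = 60/173 = 60/173
mL = 1·sL + -1/2·sR = 966/6401
mR = -1/2·sL + 1/2·sR = 72/6401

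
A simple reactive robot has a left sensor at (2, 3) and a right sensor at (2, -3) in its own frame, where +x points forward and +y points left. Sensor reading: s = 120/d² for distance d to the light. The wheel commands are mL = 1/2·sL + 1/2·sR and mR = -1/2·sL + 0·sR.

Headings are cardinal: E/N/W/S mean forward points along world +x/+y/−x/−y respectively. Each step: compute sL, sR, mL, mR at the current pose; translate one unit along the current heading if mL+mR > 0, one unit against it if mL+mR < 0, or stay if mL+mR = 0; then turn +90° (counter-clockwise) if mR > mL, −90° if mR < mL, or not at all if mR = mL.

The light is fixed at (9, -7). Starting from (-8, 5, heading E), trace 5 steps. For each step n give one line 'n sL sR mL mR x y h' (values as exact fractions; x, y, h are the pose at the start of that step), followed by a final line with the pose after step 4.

0 4/15 20/51 28/85 -2/15 -8 5 E
1 120/269 120/461 43800/124009 -60/269 -7 5 S
2 30/97 3/13 681/2522 -15/97 -7 4 W
3 120/569 24/73 11208/41537 -60/569 -8 4 N
4 4/15 20/51 28/85 -2/15 -8 5 E
final -7 5 S

n=0: pose=(-8,5,E); sL=4/15, sR=20/51; mL=28/85, mR=-2/15; mL+mR=10/51 → advance +1; mR−mL=-118/255 → turn -1·90°
n=1: pose=(-7,5,S); sL=120/269, sR=120/461; mL=43800/124009, mR=-60/269; mL+mR=60/461 → advance +1; mR−mL=-71460/124009 → turn -1·90°
n=2: pose=(-7,4,W); sL=30/97, sR=3/13; mL=681/2522, mR=-15/97; mL+mR=3/26 → advance +1; mR−mL=-1071/2522 → turn -1·90°
n=3: pose=(-8,4,N); sL=120/569, sR=24/73; mL=11208/41537, mR=-60/569; mL+mR=12/73 → advance +1; mR−mL=-15588/41537 → turn -1·90°
n=4: pose=(-8,5,E); sL=4/15, sR=20/51; mL=28/85, mR=-2/15; mL+mR=10/51 → advance +1; mR−mL=-118/255 → turn -1·90°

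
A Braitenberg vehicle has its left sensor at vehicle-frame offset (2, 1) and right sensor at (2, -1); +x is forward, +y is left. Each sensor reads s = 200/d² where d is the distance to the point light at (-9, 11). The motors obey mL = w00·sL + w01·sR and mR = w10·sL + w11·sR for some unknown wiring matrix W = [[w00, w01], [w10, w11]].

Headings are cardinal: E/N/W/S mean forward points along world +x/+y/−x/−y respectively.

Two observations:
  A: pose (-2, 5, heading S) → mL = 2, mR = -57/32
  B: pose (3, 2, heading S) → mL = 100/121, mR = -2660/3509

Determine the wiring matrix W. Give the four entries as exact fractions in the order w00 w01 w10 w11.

obs A: pose=(-2,5,S) → sL=25/16, sR=2, mL=2, mR=-57/32
obs B: pose=(3,2,S) → sL=20/29, sR=100/121, mL=100/121, mR=-2660/3509
sensor matrix S = [[25/16, 2], [20/29, 100/121]]; det S = -1235/14036
solve [mL_A; mL_B] = S·[w00; w01] and [mR_A; mR_B] = S·[w10; w11]:
  w00 = 0, w01 = 1, w10 = -1/2, w11 = -1/2

0 1 -1/2 -1/2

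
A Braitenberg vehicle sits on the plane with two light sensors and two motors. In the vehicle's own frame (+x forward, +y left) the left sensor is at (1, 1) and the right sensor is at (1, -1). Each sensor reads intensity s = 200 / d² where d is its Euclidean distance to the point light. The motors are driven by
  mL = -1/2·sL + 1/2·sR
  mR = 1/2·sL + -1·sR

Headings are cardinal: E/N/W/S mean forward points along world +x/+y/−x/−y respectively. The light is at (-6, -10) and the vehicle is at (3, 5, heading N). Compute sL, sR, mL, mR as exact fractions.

5/8 50/89 -45/1424 -355/1424

left sensor world pos  = (2, 6); dL² = 320
right sensor world pos = (4, 6); dR² = 356
sL = 200/320 = 5/8
sR = 200/356 = 50/89
mL = -1/2·sL + 1/2·sR = -45/1424
mR = 1/2·sL + -1·sR = -355/1424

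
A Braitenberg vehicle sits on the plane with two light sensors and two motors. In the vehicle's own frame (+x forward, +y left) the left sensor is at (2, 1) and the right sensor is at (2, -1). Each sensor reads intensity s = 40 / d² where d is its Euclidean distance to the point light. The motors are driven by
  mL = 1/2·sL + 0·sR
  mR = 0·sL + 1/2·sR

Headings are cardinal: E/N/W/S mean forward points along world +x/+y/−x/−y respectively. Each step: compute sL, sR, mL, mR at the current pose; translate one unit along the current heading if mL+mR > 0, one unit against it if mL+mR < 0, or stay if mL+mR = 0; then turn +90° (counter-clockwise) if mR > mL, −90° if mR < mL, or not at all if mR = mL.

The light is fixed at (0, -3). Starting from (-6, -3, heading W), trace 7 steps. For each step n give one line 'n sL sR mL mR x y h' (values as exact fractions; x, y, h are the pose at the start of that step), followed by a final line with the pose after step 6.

n=0: pose=(-6,-3,W); sL=8/13, sR=8/13; mL=4/13, mR=4/13; mL+mR=8/13 → advance +1; mR−mL=0 → turn +0·90°
n=1: pose=(-7,-3,W); sL=20/41, sR=20/41; mL=10/41, mR=10/41; mL+mR=20/41 → advance +1; mR−mL=0 → turn +0·90°
n=2: pose=(-8,-3,W); sL=40/101, sR=40/101; mL=20/101, mR=20/101; mL+mR=40/101 → advance +1; mR−mL=0 → turn +0·90°
n=3: pose=(-9,-3,W); sL=20/61, sR=20/61; mL=10/61, mR=10/61; mL+mR=20/61 → advance +1; mR−mL=0 → turn +0·90°
n=4: pose=(-10,-3,W); sL=8/29, sR=8/29; mL=4/29, mR=4/29; mL+mR=8/29 → advance +1; mR−mL=0 → turn +0·90°
n=5: pose=(-11,-3,W); sL=4/17, sR=4/17; mL=2/17, mR=2/17; mL+mR=4/17 → advance +1; mR−mL=0 → turn +0·90°
n=6: pose=(-12,-3,W); sL=40/197, sR=40/197; mL=20/197, mR=20/197; mL+mR=40/197 → advance +1; mR−mL=0 → turn +0·90°

0 8/13 8/13 4/13 4/13 -6 -3 W
1 20/41 20/41 10/41 10/41 -7 -3 W
2 40/101 40/101 20/101 20/101 -8 -3 W
3 20/61 20/61 10/61 10/61 -9 -3 W
4 8/29 8/29 4/29 4/29 -10 -3 W
5 4/17 4/17 2/17 2/17 -11 -3 W
6 40/197 40/197 20/197 20/197 -12 -3 W
final -13 -3 W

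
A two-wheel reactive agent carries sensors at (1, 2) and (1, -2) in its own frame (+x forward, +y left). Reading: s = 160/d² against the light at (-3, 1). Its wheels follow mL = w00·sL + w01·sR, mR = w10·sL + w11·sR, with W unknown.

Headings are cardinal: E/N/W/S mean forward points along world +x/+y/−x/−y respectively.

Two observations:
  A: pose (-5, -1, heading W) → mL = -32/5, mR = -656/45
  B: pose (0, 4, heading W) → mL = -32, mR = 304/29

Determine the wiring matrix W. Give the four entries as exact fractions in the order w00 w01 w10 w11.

-1 0 1/2 -1

obs A: pose=(-5,-1,W) → sL=32/5, sR=160/9, mL=-32/5, mR=-656/45
obs B: pose=(0,4,W) → sL=32, sR=160/29, mL=-32, mR=304/29
sensor matrix S = [[32/5, 160/9], [32, 160/29]]; det S = -139264/261
solve [mL_A; mL_B] = S·[w00; w01] and [mR_A; mR_B] = S·[w10; w11]:
  w00 = -1, w01 = 0, w10 = 1/2, w11 = -1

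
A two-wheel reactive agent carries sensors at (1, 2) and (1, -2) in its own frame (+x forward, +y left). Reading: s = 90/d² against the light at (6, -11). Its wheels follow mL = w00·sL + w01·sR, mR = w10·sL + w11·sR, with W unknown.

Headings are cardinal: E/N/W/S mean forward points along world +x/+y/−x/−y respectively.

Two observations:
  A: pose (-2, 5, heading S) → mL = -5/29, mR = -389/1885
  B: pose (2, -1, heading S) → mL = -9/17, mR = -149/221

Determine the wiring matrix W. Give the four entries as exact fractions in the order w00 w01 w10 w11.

obs A: pose=(-2,5,S) → sL=10/29, sR=18/65, mL=-5/29, mR=-389/1885
obs B: pose=(2,-1,S) → sL=18/17, sR=10/13, mL=-9/17, mR=-149/221
sensor matrix S = [[10/29, 18/65], [18/17, 10/13]]; det S = -896/32045
solve [mL_A; mL_B] = S·[w00; w01] and [mR_A; mR_B] = S·[w10; w11]:
  w00 = -1/2, w01 = 0, w10 = -1, w11 = 1/2

-1/2 0 -1 1/2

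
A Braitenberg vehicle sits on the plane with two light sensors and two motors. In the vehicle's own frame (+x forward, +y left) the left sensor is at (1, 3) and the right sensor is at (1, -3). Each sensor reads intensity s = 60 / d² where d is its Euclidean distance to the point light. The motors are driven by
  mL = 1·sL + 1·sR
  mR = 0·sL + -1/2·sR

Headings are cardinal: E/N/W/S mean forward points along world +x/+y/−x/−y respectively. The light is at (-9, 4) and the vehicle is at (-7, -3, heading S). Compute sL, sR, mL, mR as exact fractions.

left sensor world pos  = (-4, -4); dL² = 89
right sensor world pos = (-10, -4); dR² = 65
sL = 60/89 = 60/89
sR = 60/65 = 12/13
mL = 1·sL + 1·sR = 1848/1157
mR = 0·sL + -1/2·sR = -6/13

60/89 12/13 1848/1157 -6/13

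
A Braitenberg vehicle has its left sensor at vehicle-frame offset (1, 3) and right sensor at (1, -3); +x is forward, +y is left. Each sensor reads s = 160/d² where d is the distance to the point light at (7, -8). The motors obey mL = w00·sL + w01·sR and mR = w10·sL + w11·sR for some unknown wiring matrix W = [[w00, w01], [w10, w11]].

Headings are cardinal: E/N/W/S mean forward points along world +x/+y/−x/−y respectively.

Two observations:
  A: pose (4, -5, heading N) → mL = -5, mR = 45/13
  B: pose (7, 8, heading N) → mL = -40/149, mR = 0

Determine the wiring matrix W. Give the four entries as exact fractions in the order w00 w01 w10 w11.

obs A: pose=(4,-5,N) → sL=40/13, sR=10, mL=-5, mR=45/13
obs B: pose=(7,8,N) → sL=80/149, sR=80/149, mL=-40/149, mR=0
sensor matrix S = [[40/13, 10], [80/149, 80/149]]; det S = -7200/1937
solve [mL_A; mL_B] = S·[w00; w01] and [mR_A; mR_B] = S·[w10; w11]:
  w00 = 0, w01 = -1/2, w10 = -1/2, w11 = 1/2

0 -1/2 -1/2 1/2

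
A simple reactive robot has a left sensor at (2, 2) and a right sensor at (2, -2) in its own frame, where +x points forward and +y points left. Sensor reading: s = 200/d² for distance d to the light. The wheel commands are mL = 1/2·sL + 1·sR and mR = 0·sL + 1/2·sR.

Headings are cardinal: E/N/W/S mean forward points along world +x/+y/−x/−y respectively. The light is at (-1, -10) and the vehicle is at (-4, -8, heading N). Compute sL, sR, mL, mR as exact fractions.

200/41 200/17 9900/697 100/17

left sensor world pos  = (-6, -6); dL² = 41
right sensor world pos = (-2, -6); dR² = 17
sL = 200/41 = 200/41
sR = 200/17 = 200/17
mL = 1/2·sL + 1·sR = 9900/697
mR = 0·sL + 1/2·sR = 100/17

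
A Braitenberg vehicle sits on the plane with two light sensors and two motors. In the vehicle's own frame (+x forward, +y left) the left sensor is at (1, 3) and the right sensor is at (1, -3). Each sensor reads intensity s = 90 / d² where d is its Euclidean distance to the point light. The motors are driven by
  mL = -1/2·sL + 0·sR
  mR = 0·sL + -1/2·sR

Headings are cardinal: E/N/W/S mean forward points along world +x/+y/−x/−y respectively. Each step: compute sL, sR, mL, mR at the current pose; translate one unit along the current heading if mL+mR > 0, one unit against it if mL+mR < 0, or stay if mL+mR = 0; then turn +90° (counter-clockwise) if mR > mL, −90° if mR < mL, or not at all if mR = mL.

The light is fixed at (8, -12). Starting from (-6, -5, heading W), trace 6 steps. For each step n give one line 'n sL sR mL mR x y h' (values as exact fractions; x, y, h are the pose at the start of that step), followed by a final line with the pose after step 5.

0 90/241 18/65 -45/241 -9/65 -6 -5 W
1 45/68 45/146 -45/136 -45/292 -5 -5 S
2 18/53 90/169 -9/53 -45/169 -5 -4 E
3 9/17 45/169 -9/34 -45/338 -6 -4 S
4 90/313 18/41 -45/313 -9/41 -6 -3 E
5 45/104 45/194 -45/208 -45/388 -7 -3 S
final -7 -2 E

n=0: pose=(-6,-5,W); sL=90/241, sR=18/65; mL=-45/241, mR=-9/65; mL+mR=-5094/15665 → advance -1; mR−mL=756/15665 → turn +1·90°
n=1: pose=(-5,-5,S); sL=45/68, sR=45/146; mL=-45/136, mR=-45/292; mL+mR=-4815/9928 → advance -1; mR−mL=1755/9928 → turn +1·90°
n=2: pose=(-5,-4,E); sL=18/53, sR=90/169; mL=-9/53, mR=-45/169; mL+mR=-3906/8957 → advance -1; mR−mL=-864/8957 → turn -1·90°
n=3: pose=(-6,-4,S); sL=9/17, sR=45/169; mL=-9/34, mR=-45/338; mL+mR=-1143/2873 → advance -1; mR−mL=378/2873 → turn +1·90°
n=4: pose=(-6,-3,E); sL=90/313, sR=18/41; mL=-45/313, mR=-9/41; mL+mR=-4662/12833 → advance -1; mR−mL=-972/12833 → turn -1·90°
n=5: pose=(-7,-3,S); sL=45/104, sR=45/194; mL=-45/208, mR=-45/388; mL+mR=-6705/20176 → advance -1; mR−mL=2025/20176 → turn +1·90°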